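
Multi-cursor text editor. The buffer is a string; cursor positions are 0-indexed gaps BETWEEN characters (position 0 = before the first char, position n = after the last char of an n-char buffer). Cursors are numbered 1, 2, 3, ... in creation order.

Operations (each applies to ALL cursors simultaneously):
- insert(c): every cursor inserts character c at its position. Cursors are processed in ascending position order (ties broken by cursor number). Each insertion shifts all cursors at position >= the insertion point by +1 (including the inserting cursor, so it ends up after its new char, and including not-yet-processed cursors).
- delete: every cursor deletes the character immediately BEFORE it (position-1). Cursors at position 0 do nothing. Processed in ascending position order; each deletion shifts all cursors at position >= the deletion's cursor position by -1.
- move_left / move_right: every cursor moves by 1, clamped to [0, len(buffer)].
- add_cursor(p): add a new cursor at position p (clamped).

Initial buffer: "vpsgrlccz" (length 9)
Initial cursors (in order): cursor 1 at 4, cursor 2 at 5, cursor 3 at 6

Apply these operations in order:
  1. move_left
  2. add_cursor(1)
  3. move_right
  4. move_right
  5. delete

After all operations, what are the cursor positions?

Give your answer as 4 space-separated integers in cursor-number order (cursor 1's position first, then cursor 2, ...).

After op 1 (move_left): buffer="vpsgrlccz" (len 9), cursors c1@3 c2@4 c3@5, authorship .........
After op 2 (add_cursor(1)): buffer="vpsgrlccz" (len 9), cursors c4@1 c1@3 c2@4 c3@5, authorship .........
After op 3 (move_right): buffer="vpsgrlccz" (len 9), cursors c4@2 c1@4 c2@5 c3@6, authorship .........
After op 4 (move_right): buffer="vpsgrlccz" (len 9), cursors c4@3 c1@5 c2@6 c3@7, authorship .........
After op 5 (delete): buffer="vpgcz" (len 5), cursors c4@2 c1@3 c2@3 c3@3, authorship .....

Answer: 3 3 3 2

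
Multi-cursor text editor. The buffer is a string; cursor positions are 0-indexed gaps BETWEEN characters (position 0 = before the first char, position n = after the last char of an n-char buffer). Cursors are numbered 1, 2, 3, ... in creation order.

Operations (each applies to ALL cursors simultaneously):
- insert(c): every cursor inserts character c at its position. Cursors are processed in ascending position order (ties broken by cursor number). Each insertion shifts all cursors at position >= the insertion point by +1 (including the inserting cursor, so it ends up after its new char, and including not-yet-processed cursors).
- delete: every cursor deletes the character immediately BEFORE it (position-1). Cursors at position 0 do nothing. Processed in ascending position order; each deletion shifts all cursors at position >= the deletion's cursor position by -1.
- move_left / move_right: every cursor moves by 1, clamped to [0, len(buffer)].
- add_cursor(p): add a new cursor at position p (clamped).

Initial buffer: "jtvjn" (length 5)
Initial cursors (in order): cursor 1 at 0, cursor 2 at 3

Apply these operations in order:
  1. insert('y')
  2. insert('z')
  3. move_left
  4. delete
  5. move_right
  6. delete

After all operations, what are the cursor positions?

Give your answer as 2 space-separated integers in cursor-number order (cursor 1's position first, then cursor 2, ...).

Answer: 0 3

Derivation:
After op 1 (insert('y')): buffer="yjtvyjn" (len 7), cursors c1@1 c2@5, authorship 1...2..
After op 2 (insert('z')): buffer="yzjtvyzjn" (len 9), cursors c1@2 c2@7, authorship 11...22..
After op 3 (move_left): buffer="yzjtvyzjn" (len 9), cursors c1@1 c2@6, authorship 11...22..
After op 4 (delete): buffer="zjtvzjn" (len 7), cursors c1@0 c2@4, authorship 1...2..
After op 5 (move_right): buffer="zjtvzjn" (len 7), cursors c1@1 c2@5, authorship 1...2..
After op 6 (delete): buffer="jtvjn" (len 5), cursors c1@0 c2@3, authorship .....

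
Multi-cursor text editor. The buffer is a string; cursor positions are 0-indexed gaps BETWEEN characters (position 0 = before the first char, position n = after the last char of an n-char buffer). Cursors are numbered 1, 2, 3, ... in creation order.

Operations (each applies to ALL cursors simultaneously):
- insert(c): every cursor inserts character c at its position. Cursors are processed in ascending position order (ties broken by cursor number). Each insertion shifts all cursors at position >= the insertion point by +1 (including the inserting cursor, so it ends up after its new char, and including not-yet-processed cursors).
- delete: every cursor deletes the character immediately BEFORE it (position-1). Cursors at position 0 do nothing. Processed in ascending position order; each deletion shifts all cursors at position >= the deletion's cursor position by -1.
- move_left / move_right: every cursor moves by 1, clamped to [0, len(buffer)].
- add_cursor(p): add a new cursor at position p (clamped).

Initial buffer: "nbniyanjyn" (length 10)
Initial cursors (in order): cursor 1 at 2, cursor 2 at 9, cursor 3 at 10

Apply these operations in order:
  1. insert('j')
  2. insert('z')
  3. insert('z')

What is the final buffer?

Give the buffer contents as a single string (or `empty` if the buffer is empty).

After op 1 (insert('j')): buffer="nbjniyanjyjnj" (len 13), cursors c1@3 c2@11 c3@13, authorship ..1.......2.3
After op 2 (insert('z')): buffer="nbjzniyanjyjznjz" (len 16), cursors c1@4 c2@13 c3@16, authorship ..11.......22.33
After op 3 (insert('z')): buffer="nbjzzniyanjyjzznjzz" (len 19), cursors c1@5 c2@15 c3@19, authorship ..111.......222.333

Answer: nbjzzniyanjyjzznjzz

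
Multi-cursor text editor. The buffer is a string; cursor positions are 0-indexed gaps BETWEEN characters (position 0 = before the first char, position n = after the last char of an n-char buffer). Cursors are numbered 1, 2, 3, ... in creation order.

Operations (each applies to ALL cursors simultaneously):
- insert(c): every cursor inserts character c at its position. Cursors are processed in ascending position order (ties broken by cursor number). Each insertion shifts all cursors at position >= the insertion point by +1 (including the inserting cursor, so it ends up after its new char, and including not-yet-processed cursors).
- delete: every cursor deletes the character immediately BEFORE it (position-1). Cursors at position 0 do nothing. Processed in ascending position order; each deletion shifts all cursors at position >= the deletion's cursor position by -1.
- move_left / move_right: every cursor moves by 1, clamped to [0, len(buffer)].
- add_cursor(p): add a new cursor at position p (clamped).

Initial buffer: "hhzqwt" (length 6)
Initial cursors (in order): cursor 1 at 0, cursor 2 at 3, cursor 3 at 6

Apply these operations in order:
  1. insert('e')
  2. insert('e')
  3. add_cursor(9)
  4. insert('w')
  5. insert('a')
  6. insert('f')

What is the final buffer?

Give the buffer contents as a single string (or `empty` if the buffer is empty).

Answer: eewafhhzeewafqwwafteewaf

Derivation:
After op 1 (insert('e')): buffer="ehhzeqwte" (len 9), cursors c1@1 c2@5 c3@9, authorship 1...2...3
After op 2 (insert('e')): buffer="eehhzeeqwtee" (len 12), cursors c1@2 c2@7 c3@12, authorship 11...22...33
After op 3 (add_cursor(9)): buffer="eehhzeeqwtee" (len 12), cursors c1@2 c2@7 c4@9 c3@12, authorship 11...22...33
After op 4 (insert('w')): buffer="eewhhzeewqwwteew" (len 16), cursors c1@3 c2@9 c4@12 c3@16, authorship 111...222..4.333
After op 5 (insert('a')): buffer="eewahhzeewaqwwateewa" (len 20), cursors c1@4 c2@11 c4@15 c3@20, authorship 1111...2222..44.3333
After op 6 (insert('f')): buffer="eewafhhzeewafqwwafteewaf" (len 24), cursors c1@5 c2@13 c4@18 c3@24, authorship 11111...22222..444.33333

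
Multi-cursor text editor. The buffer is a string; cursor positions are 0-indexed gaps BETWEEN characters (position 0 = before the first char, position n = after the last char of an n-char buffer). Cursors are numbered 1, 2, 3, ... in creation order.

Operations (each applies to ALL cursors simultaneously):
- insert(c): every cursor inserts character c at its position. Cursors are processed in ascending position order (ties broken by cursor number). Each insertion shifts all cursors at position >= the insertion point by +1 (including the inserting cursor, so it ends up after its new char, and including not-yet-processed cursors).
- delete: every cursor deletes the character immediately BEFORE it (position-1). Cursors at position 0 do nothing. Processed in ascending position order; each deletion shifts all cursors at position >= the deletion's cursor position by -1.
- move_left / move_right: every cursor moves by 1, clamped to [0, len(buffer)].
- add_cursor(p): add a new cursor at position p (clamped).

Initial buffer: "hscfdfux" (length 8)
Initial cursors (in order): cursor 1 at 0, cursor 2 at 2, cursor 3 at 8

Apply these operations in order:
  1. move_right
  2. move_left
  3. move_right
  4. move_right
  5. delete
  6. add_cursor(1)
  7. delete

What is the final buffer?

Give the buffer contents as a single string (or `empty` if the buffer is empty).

Answer: df

Derivation:
After op 1 (move_right): buffer="hscfdfux" (len 8), cursors c1@1 c2@3 c3@8, authorship ........
After op 2 (move_left): buffer="hscfdfux" (len 8), cursors c1@0 c2@2 c3@7, authorship ........
After op 3 (move_right): buffer="hscfdfux" (len 8), cursors c1@1 c2@3 c3@8, authorship ........
After op 4 (move_right): buffer="hscfdfux" (len 8), cursors c1@2 c2@4 c3@8, authorship ........
After op 5 (delete): buffer="hcdfu" (len 5), cursors c1@1 c2@2 c3@5, authorship .....
After op 6 (add_cursor(1)): buffer="hcdfu" (len 5), cursors c1@1 c4@1 c2@2 c3@5, authorship .....
After op 7 (delete): buffer="df" (len 2), cursors c1@0 c2@0 c4@0 c3@2, authorship ..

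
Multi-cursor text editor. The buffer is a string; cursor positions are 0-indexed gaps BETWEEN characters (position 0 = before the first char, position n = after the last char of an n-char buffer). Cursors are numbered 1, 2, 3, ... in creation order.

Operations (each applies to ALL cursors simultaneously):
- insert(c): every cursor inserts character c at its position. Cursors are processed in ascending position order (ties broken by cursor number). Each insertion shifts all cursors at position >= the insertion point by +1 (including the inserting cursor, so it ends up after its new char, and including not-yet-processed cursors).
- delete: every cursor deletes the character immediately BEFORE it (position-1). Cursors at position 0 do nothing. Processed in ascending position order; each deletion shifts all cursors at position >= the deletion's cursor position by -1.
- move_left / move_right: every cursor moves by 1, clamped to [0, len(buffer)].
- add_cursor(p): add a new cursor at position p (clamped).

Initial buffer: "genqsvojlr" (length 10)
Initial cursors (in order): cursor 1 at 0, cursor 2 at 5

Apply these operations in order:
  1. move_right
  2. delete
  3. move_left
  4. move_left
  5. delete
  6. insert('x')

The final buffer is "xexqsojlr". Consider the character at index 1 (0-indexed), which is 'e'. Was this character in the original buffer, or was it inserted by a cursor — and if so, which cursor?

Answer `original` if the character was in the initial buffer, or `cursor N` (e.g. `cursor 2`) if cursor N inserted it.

After op 1 (move_right): buffer="genqsvojlr" (len 10), cursors c1@1 c2@6, authorship ..........
After op 2 (delete): buffer="enqsojlr" (len 8), cursors c1@0 c2@4, authorship ........
After op 3 (move_left): buffer="enqsojlr" (len 8), cursors c1@0 c2@3, authorship ........
After op 4 (move_left): buffer="enqsojlr" (len 8), cursors c1@0 c2@2, authorship ........
After op 5 (delete): buffer="eqsojlr" (len 7), cursors c1@0 c2@1, authorship .......
After op 6 (insert('x')): buffer="xexqsojlr" (len 9), cursors c1@1 c2@3, authorship 1.2......
Authorship (.=original, N=cursor N): 1 . 2 . . . . . .
Index 1: author = original

Answer: original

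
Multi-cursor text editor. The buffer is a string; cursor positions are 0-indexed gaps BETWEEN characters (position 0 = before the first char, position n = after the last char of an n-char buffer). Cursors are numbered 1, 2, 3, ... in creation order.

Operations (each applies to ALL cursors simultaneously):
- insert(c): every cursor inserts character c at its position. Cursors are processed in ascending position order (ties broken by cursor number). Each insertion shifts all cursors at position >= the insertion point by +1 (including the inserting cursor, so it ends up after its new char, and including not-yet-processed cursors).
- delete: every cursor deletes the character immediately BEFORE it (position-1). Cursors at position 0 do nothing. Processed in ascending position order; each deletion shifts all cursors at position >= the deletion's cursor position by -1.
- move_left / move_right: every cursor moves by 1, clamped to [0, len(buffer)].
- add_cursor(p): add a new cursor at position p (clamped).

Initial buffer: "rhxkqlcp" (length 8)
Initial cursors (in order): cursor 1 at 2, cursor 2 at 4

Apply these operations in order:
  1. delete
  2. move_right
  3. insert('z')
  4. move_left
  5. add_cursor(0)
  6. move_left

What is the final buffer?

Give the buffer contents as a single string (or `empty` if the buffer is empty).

After op 1 (delete): buffer="rxqlcp" (len 6), cursors c1@1 c2@2, authorship ......
After op 2 (move_right): buffer="rxqlcp" (len 6), cursors c1@2 c2@3, authorship ......
After op 3 (insert('z')): buffer="rxzqzlcp" (len 8), cursors c1@3 c2@5, authorship ..1.2...
After op 4 (move_left): buffer="rxzqzlcp" (len 8), cursors c1@2 c2@4, authorship ..1.2...
After op 5 (add_cursor(0)): buffer="rxzqzlcp" (len 8), cursors c3@0 c1@2 c2@4, authorship ..1.2...
After op 6 (move_left): buffer="rxzqzlcp" (len 8), cursors c3@0 c1@1 c2@3, authorship ..1.2...

Answer: rxzqzlcp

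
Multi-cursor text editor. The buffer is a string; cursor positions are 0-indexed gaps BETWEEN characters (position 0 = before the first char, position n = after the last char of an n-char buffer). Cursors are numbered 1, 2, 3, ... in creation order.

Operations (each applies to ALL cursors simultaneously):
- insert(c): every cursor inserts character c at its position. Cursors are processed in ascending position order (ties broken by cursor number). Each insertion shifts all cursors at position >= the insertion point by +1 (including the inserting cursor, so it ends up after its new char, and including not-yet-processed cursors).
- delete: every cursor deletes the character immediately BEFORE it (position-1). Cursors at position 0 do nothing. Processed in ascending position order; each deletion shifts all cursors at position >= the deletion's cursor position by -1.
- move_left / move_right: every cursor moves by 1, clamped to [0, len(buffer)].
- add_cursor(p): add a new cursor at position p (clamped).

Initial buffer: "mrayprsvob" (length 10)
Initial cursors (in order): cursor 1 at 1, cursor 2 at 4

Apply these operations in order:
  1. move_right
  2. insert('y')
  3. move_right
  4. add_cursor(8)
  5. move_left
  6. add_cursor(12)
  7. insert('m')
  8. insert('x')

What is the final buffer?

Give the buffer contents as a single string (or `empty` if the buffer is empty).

Answer: mrymxaypymmxxrsvobmx

Derivation:
After op 1 (move_right): buffer="mrayprsvob" (len 10), cursors c1@2 c2@5, authorship ..........
After op 2 (insert('y')): buffer="mryaypyrsvob" (len 12), cursors c1@3 c2@7, authorship ..1...2.....
After op 3 (move_right): buffer="mryaypyrsvob" (len 12), cursors c1@4 c2@8, authorship ..1...2.....
After op 4 (add_cursor(8)): buffer="mryaypyrsvob" (len 12), cursors c1@4 c2@8 c3@8, authorship ..1...2.....
After op 5 (move_left): buffer="mryaypyrsvob" (len 12), cursors c1@3 c2@7 c3@7, authorship ..1...2.....
After op 6 (add_cursor(12)): buffer="mryaypyrsvob" (len 12), cursors c1@3 c2@7 c3@7 c4@12, authorship ..1...2.....
After op 7 (insert('m')): buffer="mrymaypymmrsvobm" (len 16), cursors c1@4 c2@10 c3@10 c4@16, authorship ..11...223.....4
After op 8 (insert('x')): buffer="mrymxaypymmxxrsvobmx" (len 20), cursors c1@5 c2@13 c3@13 c4@20, authorship ..111...22323.....44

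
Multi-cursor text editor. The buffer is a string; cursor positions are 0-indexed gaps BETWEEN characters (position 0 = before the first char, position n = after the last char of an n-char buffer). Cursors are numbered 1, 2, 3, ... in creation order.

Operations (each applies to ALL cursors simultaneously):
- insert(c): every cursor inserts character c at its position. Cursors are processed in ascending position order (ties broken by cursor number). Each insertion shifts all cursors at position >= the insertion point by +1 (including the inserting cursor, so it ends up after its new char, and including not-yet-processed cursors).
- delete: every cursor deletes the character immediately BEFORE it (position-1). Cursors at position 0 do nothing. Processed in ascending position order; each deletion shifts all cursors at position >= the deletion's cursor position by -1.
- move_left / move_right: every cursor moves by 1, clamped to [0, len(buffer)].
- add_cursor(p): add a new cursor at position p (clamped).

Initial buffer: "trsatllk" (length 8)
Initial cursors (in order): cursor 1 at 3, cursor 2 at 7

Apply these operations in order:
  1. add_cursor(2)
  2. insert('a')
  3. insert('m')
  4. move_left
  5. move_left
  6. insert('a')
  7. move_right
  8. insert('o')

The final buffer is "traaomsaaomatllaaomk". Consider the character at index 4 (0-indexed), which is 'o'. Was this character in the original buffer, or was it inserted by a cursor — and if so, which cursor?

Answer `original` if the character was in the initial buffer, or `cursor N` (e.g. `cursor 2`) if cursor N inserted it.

After op 1 (add_cursor(2)): buffer="trsatllk" (len 8), cursors c3@2 c1@3 c2@7, authorship ........
After op 2 (insert('a')): buffer="trasaatllak" (len 11), cursors c3@3 c1@5 c2@10, authorship ..3.1....2.
After op 3 (insert('m')): buffer="tramsamatllamk" (len 14), cursors c3@4 c1@7 c2@13, authorship ..33.11....22.
After op 4 (move_left): buffer="tramsamatllamk" (len 14), cursors c3@3 c1@6 c2@12, authorship ..33.11....22.
After op 5 (move_left): buffer="tramsamatllamk" (len 14), cursors c3@2 c1@5 c2@11, authorship ..33.11....22.
After op 6 (insert('a')): buffer="traamsaamatllaamk" (len 17), cursors c3@3 c1@7 c2@14, authorship ..333.111....222.
After op 7 (move_right): buffer="traamsaamatllaamk" (len 17), cursors c3@4 c1@8 c2@15, authorship ..333.111....222.
After op 8 (insert('o')): buffer="traaomsaaomatllaaomk" (len 20), cursors c3@5 c1@10 c2@18, authorship ..3333.1111....2222.
Authorship (.=original, N=cursor N): . . 3 3 3 3 . 1 1 1 1 . . . . 2 2 2 2 .
Index 4: author = 3

Answer: cursor 3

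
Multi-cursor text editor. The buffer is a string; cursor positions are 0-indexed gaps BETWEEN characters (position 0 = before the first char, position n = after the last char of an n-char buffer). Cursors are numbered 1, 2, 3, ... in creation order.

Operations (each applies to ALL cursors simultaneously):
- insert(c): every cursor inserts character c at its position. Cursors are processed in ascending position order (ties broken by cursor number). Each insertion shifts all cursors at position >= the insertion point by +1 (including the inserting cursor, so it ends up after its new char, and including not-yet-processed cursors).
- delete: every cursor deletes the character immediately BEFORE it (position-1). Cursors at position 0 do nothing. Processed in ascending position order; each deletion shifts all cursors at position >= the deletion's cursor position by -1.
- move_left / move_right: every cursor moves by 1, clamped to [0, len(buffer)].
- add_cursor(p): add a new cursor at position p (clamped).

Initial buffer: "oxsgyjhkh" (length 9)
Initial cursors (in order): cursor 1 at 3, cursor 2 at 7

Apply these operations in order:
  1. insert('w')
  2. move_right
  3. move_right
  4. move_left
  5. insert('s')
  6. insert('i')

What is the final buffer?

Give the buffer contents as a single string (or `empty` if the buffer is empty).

Answer: oxswgsiyjhwksih

Derivation:
After op 1 (insert('w')): buffer="oxswgyjhwkh" (len 11), cursors c1@4 c2@9, authorship ...1....2..
After op 2 (move_right): buffer="oxswgyjhwkh" (len 11), cursors c1@5 c2@10, authorship ...1....2..
After op 3 (move_right): buffer="oxswgyjhwkh" (len 11), cursors c1@6 c2@11, authorship ...1....2..
After op 4 (move_left): buffer="oxswgyjhwkh" (len 11), cursors c1@5 c2@10, authorship ...1....2..
After op 5 (insert('s')): buffer="oxswgsyjhwksh" (len 13), cursors c1@6 c2@12, authorship ...1.1...2.2.
After op 6 (insert('i')): buffer="oxswgsiyjhwksih" (len 15), cursors c1@7 c2@14, authorship ...1.11...2.22.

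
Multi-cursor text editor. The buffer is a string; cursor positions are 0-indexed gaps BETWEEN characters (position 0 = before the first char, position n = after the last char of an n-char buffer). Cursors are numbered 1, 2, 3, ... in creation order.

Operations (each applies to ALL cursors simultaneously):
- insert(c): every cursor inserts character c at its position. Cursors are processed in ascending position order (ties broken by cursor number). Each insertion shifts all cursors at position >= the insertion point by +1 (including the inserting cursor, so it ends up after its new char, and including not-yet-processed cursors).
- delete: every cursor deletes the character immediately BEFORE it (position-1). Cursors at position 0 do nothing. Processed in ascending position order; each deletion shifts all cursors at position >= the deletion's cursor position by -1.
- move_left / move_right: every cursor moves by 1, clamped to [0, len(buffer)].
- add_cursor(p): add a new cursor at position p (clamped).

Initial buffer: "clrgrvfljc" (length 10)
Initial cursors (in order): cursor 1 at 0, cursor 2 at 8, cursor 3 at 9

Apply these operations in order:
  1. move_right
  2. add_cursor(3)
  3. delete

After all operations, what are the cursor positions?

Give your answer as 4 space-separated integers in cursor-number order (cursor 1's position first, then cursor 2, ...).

Answer: 0 6 6 1

Derivation:
After op 1 (move_right): buffer="clrgrvfljc" (len 10), cursors c1@1 c2@9 c3@10, authorship ..........
After op 2 (add_cursor(3)): buffer="clrgrvfljc" (len 10), cursors c1@1 c4@3 c2@9 c3@10, authorship ..........
After op 3 (delete): buffer="lgrvfl" (len 6), cursors c1@0 c4@1 c2@6 c3@6, authorship ......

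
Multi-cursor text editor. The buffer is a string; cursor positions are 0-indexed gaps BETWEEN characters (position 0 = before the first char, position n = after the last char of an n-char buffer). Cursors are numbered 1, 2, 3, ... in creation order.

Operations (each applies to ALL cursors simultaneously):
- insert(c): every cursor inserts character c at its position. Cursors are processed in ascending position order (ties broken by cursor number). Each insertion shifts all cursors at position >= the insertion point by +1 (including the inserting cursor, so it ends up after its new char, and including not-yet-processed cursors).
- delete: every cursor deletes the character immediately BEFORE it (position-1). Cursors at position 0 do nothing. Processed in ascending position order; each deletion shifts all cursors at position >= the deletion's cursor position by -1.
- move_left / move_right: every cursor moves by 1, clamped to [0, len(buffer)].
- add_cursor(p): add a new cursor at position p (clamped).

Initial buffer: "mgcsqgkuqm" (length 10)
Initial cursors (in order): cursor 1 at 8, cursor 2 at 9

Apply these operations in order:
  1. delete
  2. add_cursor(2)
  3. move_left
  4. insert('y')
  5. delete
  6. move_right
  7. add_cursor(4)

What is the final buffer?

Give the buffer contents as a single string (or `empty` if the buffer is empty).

Answer: mgcsqgkm

Derivation:
After op 1 (delete): buffer="mgcsqgkm" (len 8), cursors c1@7 c2@7, authorship ........
After op 2 (add_cursor(2)): buffer="mgcsqgkm" (len 8), cursors c3@2 c1@7 c2@7, authorship ........
After op 3 (move_left): buffer="mgcsqgkm" (len 8), cursors c3@1 c1@6 c2@6, authorship ........
After op 4 (insert('y')): buffer="mygcsqgyykm" (len 11), cursors c3@2 c1@9 c2@9, authorship .3.....12..
After op 5 (delete): buffer="mgcsqgkm" (len 8), cursors c3@1 c1@6 c2@6, authorship ........
After op 6 (move_right): buffer="mgcsqgkm" (len 8), cursors c3@2 c1@7 c2@7, authorship ........
After op 7 (add_cursor(4)): buffer="mgcsqgkm" (len 8), cursors c3@2 c4@4 c1@7 c2@7, authorship ........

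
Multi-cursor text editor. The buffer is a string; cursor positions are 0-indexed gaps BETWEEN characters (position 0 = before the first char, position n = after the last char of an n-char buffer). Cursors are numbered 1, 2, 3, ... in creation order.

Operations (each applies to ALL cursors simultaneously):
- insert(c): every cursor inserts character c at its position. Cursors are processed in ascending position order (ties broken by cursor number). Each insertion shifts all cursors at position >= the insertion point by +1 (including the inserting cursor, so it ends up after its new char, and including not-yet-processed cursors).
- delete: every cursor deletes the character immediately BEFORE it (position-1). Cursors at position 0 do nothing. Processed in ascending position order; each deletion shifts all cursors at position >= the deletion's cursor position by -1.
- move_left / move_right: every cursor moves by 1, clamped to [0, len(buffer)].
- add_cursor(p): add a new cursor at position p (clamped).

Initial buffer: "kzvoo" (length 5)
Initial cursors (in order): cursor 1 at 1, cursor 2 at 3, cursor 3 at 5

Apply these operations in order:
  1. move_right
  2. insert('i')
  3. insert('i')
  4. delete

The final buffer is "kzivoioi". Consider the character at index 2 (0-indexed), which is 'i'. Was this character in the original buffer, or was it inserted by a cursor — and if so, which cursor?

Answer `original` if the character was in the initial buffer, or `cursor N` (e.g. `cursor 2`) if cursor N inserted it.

Answer: cursor 1

Derivation:
After op 1 (move_right): buffer="kzvoo" (len 5), cursors c1@2 c2@4 c3@5, authorship .....
After op 2 (insert('i')): buffer="kzivoioi" (len 8), cursors c1@3 c2@6 c3@8, authorship ..1..2.3
After op 3 (insert('i')): buffer="kziivoiioii" (len 11), cursors c1@4 c2@8 c3@11, authorship ..11..22.33
After op 4 (delete): buffer="kzivoioi" (len 8), cursors c1@3 c2@6 c3@8, authorship ..1..2.3
Authorship (.=original, N=cursor N): . . 1 . . 2 . 3
Index 2: author = 1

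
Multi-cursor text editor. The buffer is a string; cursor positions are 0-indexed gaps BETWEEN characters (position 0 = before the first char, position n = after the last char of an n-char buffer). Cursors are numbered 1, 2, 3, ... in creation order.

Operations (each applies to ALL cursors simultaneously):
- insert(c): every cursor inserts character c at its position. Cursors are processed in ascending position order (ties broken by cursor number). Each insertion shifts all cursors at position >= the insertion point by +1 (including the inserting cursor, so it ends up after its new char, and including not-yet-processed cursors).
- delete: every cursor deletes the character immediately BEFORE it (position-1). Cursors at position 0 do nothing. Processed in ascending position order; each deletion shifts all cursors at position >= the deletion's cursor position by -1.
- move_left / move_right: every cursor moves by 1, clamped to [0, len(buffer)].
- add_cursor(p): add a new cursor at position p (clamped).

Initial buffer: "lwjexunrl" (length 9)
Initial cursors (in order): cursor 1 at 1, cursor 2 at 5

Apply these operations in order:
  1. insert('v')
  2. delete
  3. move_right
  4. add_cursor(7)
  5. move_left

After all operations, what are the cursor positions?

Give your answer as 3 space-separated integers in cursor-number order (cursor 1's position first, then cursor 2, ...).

After op 1 (insert('v')): buffer="lvwjexvunrl" (len 11), cursors c1@2 c2@7, authorship .1....2....
After op 2 (delete): buffer="lwjexunrl" (len 9), cursors c1@1 c2@5, authorship .........
After op 3 (move_right): buffer="lwjexunrl" (len 9), cursors c1@2 c2@6, authorship .........
After op 4 (add_cursor(7)): buffer="lwjexunrl" (len 9), cursors c1@2 c2@6 c3@7, authorship .........
After op 5 (move_left): buffer="lwjexunrl" (len 9), cursors c1@1 c2@5 c3@6, authorship .........

Answer: 1 5 6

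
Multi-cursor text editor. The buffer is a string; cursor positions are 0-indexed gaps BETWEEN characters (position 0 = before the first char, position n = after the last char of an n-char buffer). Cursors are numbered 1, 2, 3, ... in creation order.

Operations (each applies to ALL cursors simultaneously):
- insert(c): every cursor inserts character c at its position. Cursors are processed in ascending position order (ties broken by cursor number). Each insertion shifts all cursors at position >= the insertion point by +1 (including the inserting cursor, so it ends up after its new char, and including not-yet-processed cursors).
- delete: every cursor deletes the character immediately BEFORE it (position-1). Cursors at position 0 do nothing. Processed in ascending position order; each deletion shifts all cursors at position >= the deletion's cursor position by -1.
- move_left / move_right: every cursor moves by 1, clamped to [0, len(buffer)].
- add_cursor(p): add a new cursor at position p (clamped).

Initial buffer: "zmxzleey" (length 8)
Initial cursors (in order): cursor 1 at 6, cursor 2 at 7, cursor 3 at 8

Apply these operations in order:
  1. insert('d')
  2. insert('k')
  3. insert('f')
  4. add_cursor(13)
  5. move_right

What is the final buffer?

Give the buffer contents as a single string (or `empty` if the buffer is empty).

After op 1 (insert('d')): buffer="zmxzlededyd" (len 11), cursors c1@7 c2@9 c3@11, authorship ......1.2.3
After op 2 (insert('k')): buffer="zmxzledkedkydk" (len 14), cursors c1@8 c2@11 c3@14, authorship ......11.22.33
After op 3 (insert('f')): buffer="zmxzledkfedkfydkf" (len 17), cursors c1@9 c2@13 c3@17, authorship ......111.222.333
After op 4 (add_cursor(13)): buffer="zmxzledkfedkfydkf" (len 17), cursors c1@9 c2@13 c4@13 c3@17, authorship ......111.222.333
After op 5 (move_right): buffer="zmxzledkfedkfydkf" (len 17), cursors c1@10 c2@14 c4@14 c3@17, authorship ......111.222.333

Answer: zmxzledkfedkfydkf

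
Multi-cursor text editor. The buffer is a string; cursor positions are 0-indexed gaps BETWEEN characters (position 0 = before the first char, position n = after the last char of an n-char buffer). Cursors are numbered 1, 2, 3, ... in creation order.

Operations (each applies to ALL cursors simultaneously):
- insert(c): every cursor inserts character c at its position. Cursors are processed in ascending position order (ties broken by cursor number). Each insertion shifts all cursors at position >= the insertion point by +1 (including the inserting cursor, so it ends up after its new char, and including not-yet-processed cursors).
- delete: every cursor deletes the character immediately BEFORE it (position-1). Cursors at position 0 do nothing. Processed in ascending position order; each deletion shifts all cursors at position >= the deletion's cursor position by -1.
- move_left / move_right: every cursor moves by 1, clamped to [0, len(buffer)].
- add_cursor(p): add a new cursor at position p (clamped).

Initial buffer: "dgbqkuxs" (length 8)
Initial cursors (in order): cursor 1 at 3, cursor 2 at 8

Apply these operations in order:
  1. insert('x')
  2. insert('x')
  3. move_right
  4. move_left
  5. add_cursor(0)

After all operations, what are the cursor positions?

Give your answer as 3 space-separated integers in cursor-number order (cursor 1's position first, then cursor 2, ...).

Answer: 5 11 0

Derivation:
After op 1 (insert('x')): buffer="dgbxqkuxsx" (len 10), cursors c1@4 c2@10, authorship ...1.....2
After op 2 (insert('x')): buffer="dgbxxqkuxsxx" (len 12), cursors c1@5 c2@12, authorship ...11.....22
After op 3 (move_right): buffer="dgbxxqkuxsxx" (len 12), cursors c1@6 c2@12, authorship ...11.....22
After op 4 (move_left): buffer="dgbxxqkuxsxx" (len 12), cursors c1@5 c2@11, authorship ...11.....22
After op 5 (add_cursor(0)): buffer="dgbxxqkuxsxx" (len 12), cursors c3@0 c1@5 c2@11, authorship ...11.....22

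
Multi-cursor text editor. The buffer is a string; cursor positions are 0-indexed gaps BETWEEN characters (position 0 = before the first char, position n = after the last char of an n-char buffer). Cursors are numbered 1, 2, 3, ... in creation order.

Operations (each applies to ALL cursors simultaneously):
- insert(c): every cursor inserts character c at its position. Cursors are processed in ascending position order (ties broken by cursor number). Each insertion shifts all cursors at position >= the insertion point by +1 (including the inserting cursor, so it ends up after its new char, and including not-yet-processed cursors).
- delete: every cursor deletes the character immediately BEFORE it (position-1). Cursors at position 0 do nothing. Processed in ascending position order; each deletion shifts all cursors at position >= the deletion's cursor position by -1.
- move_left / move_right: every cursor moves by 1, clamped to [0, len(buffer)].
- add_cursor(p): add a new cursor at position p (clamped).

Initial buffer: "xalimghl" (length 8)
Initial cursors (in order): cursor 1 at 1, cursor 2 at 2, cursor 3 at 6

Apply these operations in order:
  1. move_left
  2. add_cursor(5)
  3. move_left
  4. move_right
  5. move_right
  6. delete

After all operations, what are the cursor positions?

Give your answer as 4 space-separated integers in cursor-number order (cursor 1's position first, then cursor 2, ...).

Answer: 0 0 2 2

Derivation:
After op 1 (move_left): buffer="xalimghl" (len 8), cursors c1@0 c2@1 c3@5, authorship ........
After op 2 (add_cursor(5)): buffer="xalimghl" (len 8), cursors c1@0 c2@1 c3@5 c4@5, authorship ........
After op 3 (move_left): buffer="xalimghl" (len 8), cursors c1@0 c2@0 c3@4 c4@4, authorship ........
After op 4 (move_right): buffer="xalimghl" (len 8), cursors c1@1 c2@1 c3@5 c4@5, authorship ........
After op 5 (move_right): buffer="xalimghl" (len 8), cursors c1@2 c2@2 c3@6 c4@6, authorship ........
After op 6 (delete): buffer="lihl" (len 4), cursors c1@0 c2@0 c3@2 c4@2, authorship ....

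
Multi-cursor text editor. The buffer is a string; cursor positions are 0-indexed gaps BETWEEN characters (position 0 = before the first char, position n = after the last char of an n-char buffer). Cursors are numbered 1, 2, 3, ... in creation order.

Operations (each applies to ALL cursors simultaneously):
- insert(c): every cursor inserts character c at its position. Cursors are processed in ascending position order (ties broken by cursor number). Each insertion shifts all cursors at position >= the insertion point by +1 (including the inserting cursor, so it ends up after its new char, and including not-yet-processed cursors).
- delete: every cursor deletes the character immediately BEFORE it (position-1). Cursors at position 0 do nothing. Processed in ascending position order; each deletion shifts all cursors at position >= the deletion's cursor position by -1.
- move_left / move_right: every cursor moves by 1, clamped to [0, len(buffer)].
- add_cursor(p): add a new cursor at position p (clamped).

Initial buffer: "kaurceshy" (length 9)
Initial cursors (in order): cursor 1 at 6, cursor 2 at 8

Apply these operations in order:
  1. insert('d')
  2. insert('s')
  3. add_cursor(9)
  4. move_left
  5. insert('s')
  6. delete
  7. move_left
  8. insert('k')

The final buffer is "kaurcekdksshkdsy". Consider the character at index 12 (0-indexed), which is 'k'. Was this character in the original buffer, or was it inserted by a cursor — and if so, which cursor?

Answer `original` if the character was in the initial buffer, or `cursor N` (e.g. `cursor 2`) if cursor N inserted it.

After op 1 (insert('d')): buffer="kaurcedshdy" (len 11), cursors c1@7 c2@10, authorship ......1..2.
After op 2 (insert('s')): buffer="kaurcedsshdsy" (len 13), cursors c1@8 c2@12, authorship ......11..22.
After op 3 (add_cursor(9)): buffer="kaurcedsshdsy" (len 13), cursors c1@8 c3@9 c2@12, authorship ......11..22.
After op 4 (move_left): buffer="kaurcedsshdsy" (len 13), cursors c1@7 c3@8 c2@11, authorship ......11..22.
After op 5 (insert('s')): buffer="kaurcedsssshdssy" (len 16), cursors c1@8 c3@10 c2@14, authorship ......1113..222.
After op 6 (delete): buffer="kaurcedsshdsy" (len 13), cursors c1@7 c3@8 c2@11, authorship ......11..22.
After op 7 (move_left): buffer="kaurcedsshdsy" (len 13), cursors c1@6 c3@7 c2@10, authorship ......11..22.
After op 8 (insert('k')): buffer="kaurcekdksshkdsy" (len 16), cursors c1@7 c3@9 c2@13, authorship ......1131..222.
Authorship (.=original, N=cursor N): . . . . . . 1 1 3 1 . . 2 2 2 .
Index 12: author = 2

Answer: cursor 2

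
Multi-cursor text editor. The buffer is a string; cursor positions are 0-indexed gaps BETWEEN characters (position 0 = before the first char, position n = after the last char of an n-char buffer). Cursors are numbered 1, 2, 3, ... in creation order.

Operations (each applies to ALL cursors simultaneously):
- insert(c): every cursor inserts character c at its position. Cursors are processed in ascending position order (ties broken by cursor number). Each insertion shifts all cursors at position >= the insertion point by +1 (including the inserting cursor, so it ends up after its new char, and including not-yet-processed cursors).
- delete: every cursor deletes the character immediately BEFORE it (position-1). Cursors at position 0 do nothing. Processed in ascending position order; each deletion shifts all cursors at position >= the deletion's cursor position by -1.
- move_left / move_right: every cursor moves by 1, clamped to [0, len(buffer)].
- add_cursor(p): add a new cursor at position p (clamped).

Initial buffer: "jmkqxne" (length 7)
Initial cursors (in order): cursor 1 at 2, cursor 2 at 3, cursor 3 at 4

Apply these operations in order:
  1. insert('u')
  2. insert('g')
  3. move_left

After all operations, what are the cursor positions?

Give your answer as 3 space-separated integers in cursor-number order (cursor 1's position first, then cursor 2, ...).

After op 1 (insert('u')): buffer="jmukuquxne" (len 10), cursors c1@3 c2@5 c3@7, authorship ..1.2.3...
After op 2 (insert('g')): buffer="jmugkugqugxne" (len 13), cursors c1@4 c2@7 c3@10, authorship ..11.22.33...
After op 3 (move_left): buffer="jmugkugqugxne" (len 13), cursors c1@3 c2@6 c3@9, authorship ..11.22.33...

Answer: 3 6 9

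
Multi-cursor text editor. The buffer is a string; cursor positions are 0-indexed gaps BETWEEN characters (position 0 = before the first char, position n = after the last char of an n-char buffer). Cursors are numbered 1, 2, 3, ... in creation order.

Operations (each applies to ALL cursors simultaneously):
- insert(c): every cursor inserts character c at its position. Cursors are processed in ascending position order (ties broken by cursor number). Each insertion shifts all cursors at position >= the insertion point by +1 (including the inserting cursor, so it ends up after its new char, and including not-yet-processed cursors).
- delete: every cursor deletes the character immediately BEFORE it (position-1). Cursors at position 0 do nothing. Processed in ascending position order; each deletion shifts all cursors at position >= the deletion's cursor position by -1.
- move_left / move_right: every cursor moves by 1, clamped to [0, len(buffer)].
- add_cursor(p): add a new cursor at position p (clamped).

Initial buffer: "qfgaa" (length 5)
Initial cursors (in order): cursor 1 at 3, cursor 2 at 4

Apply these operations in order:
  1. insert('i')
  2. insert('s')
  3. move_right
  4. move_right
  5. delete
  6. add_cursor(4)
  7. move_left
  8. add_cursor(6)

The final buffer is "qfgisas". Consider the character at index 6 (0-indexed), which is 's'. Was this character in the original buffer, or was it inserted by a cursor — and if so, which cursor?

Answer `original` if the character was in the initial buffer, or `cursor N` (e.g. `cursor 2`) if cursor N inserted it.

Answer: cursor 2

Derivation:
After op 1 (insert('i')): buffer="qfgiaia" (len 7), cursors c1@4 c2@6, authorship ...1.2.
After op 2 (insert('s')): buffer="qfgisaisa" (len 9), cursors c1@5 c2@8, authorship ...11.22.
After op 3 (move_right): buffer="qfgisaisa" (len 9), cursors c1@6 c2@9, authorship ...11.22.
After op 4 (move_right): buffer="qfgisaisa" (len 9), cursors c1@7 c2@9, authorship ...11.22.
After op 5 (delete): buffer="qfgisas" (len 7), cursors c1@6 c2@7, authorship ...11.2
After op 6 (add_cursor(4)): buffer="qfgisas" (len 7), cursors c3@4 c1@6 c2@7, authorship ...11.2
After op 7 (move_left): buffer="qfgisas" (len 7), cursors c3@3 c1@5 c2@6, authorship ...11.2
After op 8 (add_cursor(6)): buffer="qfgisas" (len 7), cursors c3@3 c1@5 c2@6 c4@6, authorship ...11.2
Authorship (.=original, N=cursor N): . . . 1 1 . 2
Index 6: author = 2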